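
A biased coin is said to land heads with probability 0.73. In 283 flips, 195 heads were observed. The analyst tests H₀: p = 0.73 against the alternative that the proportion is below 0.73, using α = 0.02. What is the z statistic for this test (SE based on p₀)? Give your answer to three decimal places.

z = -1.552

p̂ = 195/283 ≈ 0.68905.
Under H₀, SE = √(0.73·0.27/283) = √(0.000696466) = 0.02639.
z = (0.68905 − 0.73)/0.02639 = -0.04095/0.02639 = -1.552.
p-value = P(Z < -1.552) ≈ 0.0604; since p > α = 0.02, fail to reject H₀.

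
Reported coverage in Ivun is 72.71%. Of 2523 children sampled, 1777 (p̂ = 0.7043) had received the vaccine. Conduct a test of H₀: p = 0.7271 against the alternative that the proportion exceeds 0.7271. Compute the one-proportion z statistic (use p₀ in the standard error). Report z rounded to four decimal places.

p̂ = 1777/2523 ≈ 0.7043203.
Standard error under H₀: √(0.7271×0.2729/2523) = 0.0088683.
z = (0.7043203 − 0.7271)/0.0088683 = -0.0227797/0.0088683 = -2.5687.

z = -2.5687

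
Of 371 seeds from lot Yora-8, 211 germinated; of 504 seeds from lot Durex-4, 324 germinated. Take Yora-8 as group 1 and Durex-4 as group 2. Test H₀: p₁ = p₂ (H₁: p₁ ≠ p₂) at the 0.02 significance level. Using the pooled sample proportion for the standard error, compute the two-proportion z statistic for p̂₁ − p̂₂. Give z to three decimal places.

p̂₁ = 211/371 = 0.56873, p̂₂ = 324/504 = 0.64286.
Pooled p̂ = (211+324)/(371+504) = 535/875 = 0.61143.
SE = √(0.237584 × 0.00467954) = 0.03334.
z = (0.56873 − 0.64286)/0.03334 = -0.07413/0.03334 = -2.223.
p-value = 2·P(Z > 2.223) ≈ 0.0262, so at α = 0.02 we fail to reject H₀.

z = -2.223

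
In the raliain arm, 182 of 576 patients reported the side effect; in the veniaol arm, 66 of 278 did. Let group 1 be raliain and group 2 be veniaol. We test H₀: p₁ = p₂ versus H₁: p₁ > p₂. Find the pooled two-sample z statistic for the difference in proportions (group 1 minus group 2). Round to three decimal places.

p̂₁ = 182/576 ≈ 0.31597, p̂₂ = 66/278 ≈ 0.23741.
Pooled p̂ = (182+66)/(576+278) = 248/854 = 0.29040.
SE = √(p̂(1−p̂)(1/n₁+1/n₂)) = √(0.29040·0.70960·0.00533323) = √(0.001099) = 0.03315.
z = (0.31597 − 0.23741)/0.03315 = 0.07856/0.03315 = 2.370.

z = 2.370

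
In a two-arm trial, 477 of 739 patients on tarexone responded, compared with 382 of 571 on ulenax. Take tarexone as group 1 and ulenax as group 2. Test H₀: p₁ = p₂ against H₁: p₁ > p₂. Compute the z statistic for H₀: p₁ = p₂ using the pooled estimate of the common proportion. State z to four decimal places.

z = -0.8890

p̂₁ = 477/739 ≈ 0.645467, p̂₂ = 382/571 ≈ 0.669002.
Pooled p̂ = (477+382)/(739+571) = 859/1310 = 0.655725.
SE = √(0.22575 × 0.00310449) = 0.026473.
z = (0.645467 − 0.669002)/0.026473 = -0.023535/0.026473 = -0.8890.
p-value = P(Z > -0.889) ≈ 0.8130.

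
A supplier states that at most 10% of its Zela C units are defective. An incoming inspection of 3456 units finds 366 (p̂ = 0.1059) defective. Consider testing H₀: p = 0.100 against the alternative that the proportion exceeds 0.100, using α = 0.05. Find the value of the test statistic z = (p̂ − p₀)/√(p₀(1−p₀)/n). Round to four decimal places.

p̂ = 366/3456 = 0.1059028.
Under H₀, SE = √(0.1·0.9/3456) = √(2.60417e-05) = 0.0051031.
z = (0.1059028 − 0.1)/0.0051031 = 0.0059028/0.0051031 = 1.1567.
p-value = P(Z > 1.157) ≈ 0.1237; since p > α = 0.05, fail to reject H₀.

z = 1.1567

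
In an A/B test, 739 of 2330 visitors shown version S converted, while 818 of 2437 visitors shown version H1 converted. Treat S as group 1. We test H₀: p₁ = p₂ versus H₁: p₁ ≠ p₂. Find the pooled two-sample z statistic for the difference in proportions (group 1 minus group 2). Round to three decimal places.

p̂₁ = 739/2330 ≈ 0.31717, p̂₂ = 818/2437 ≈ 0.33566.
Pooled p̂ = (739+818)/(2330+2437) = 1557/4767 = 0.32662.
SE = √(0.21994 × 0.000839525) = 0.01359.
z = (0.31717 − 0.33566)/0.01359 = -0.01849/0.01359 = -1.361.
p-value = 2·P(Z > 1.361) ≈ 0.1736.

z = -1.361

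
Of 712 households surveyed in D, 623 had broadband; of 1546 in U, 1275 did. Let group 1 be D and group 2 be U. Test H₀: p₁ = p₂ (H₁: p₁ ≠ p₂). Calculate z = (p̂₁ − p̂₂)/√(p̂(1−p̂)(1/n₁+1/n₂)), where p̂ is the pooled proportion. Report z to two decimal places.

p̂₁ = 623/712 = 0.8750, p̂₂ = 1275/1546 = 0.8247.
Pooled p̂ = (623+1275)/(712+1546) = 1898/2258 = 0.8406.
SE = √(p̂(1−p̂)(1/n₁+1/n₂)) = √(0.8406·0.1594·0.00205132) = √(0.000274907) = 0.0166.
z = (0.8750 − 0.8247)/0.0166 = 0.0503/0.0166 = 3.03.
p-value = 2·P(Z > 3.033) ≈ 0.0024.

z = 3.03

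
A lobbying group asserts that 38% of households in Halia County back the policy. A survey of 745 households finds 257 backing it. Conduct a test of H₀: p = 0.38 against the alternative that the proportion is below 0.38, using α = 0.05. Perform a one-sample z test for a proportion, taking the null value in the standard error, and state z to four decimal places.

z = -1.9700

p̂ = 257/745 ≈ 0.3449664.
Standard error under H₀: √(0.38×0.62/745) = 0.0177832.
z = (0.3449664 − 0.38)/0.0177832 = -0.0350336/0.0177832 = -1.9700.
p-value = P(Z < -1.970) ≈ 0.0244. With α = 0.05, reject H₀.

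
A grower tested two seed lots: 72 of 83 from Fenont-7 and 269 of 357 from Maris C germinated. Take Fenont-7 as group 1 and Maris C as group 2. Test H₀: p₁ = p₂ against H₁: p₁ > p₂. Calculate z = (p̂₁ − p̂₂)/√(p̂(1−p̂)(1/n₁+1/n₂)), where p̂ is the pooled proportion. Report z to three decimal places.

z = 2.240

p̂₁ = 72/83 ≈ 0.86747, p̂₂ = 269/357 ≈ 0.75350.
Pooled p̂ = (72+269)/(83+357) = 341/440 = 0.77500.
SE = √(p̂(1−p̂)(1/n₁+1/n₂)) = √(0.77500·0.22500·0.0148493) = √(0.00258935) = 0.05089.
z = (0.86747 − 0.75350)/0.05089 = 0.11397/0.05089 = 2.240.
p-value = P(Z > 2.240) ≈ 0.0126.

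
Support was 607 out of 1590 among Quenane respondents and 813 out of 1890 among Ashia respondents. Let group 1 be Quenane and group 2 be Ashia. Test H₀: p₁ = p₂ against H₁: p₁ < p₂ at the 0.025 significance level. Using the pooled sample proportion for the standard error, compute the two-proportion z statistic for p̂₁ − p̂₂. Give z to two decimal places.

z = -2.89

p̂₁ = 607/1590 ≈ 0.38176, p̂₂ = 813/1890 ≈ 0.43016.
Pooled p̂ = (607+813)/(1590+1890) = 1420/3480 = 0.40805.
SE = √(0.241544 × 0.00115803) = 0.01672.
z = (0.38176 − 0.43016)/0.01672 = -0.04840/0.01672 = -2.89.
p-value = P(Z < -2.894) ≈ 0.0019. With α = 0.025, reject H₀.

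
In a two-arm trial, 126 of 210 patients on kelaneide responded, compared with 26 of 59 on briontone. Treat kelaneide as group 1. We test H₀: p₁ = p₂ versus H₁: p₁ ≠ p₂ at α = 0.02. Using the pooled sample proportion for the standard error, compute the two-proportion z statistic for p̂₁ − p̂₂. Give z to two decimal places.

p̂₁ = 126/210 ≈ 0.6000, p̂₂ = 26/59 ≈ 0.4407.
Pooled p̂ = (126+26)/(210+59) = 152/269 = 0.5651.
SE = √(0.245768 × 0.0217111) = 0.0730.
z = (0.6000 − 0.4407)/0.0730 = 0.1593/0.0730 = 2.18.
p-value = 2·P(Z > 2.181) ≈ 0.0292, so at α = 0.02 we fail to reject H₀.

z = 2.18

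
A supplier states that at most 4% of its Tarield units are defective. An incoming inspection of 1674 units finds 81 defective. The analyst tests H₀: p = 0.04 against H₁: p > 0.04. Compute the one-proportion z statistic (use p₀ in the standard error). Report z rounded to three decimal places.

p̂ = 81/1674 = 0.048387.
SE = √(p₀(1−p₀)/n) = √(0.0384/1674) = 0.004789.
z = (0.048387 − 0.04)/0.004789 = 0.008387/0.004789 = 1.751.
p-value = P(Z > 1.751) ≈ 0.0400.

z = 1.751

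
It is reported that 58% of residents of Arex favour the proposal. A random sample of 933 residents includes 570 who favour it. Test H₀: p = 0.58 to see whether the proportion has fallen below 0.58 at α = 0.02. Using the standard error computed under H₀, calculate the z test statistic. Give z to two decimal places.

p̂ = 570/933 ≈ 0.6109.
Under H₀, SE = √(0.58·0.42/933) = √(0.000261093) = 0.0162.
z = (0.6109 − 0.58)/0.0162 = 0.0309/0.0162 = 1.91.
p-value = P(Z < 1.914) ≈ 0.9722. With α = 0.02, fail to reject H₀.

z = 1.91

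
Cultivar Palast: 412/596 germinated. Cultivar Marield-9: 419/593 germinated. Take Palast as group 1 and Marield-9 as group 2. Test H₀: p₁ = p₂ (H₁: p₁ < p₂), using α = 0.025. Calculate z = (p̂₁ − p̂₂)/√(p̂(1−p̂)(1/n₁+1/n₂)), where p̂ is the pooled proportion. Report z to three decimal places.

p̂₁ = 412/596 = 0.69128, p̂₂ = 419/593 = 0.70658.
Pooled p̂ = (412+419)/(596+593) = 831/1189 = 0.69891.
SE = √(p̂(1−p̂)(1/n₁+1/n₂)) = √(0.69891·0.30109·0.00336419) = √(0.000707948) = 0.02661.
z = (0.69128 − 0.70658)/0.02661 = -0.01530/0.02661 = -0.575.
p-value = P(Z < -0.575) ≈ 0.2826. With α = 0.025, fail to reject H₀.

z = -0.575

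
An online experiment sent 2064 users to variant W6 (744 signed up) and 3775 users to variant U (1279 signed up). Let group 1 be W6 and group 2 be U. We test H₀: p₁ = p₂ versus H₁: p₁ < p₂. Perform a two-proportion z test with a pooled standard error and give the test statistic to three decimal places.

p̂₁ = 744/2064 ≈ 0.360465, p̂₂ = 1279/3775 ≈ 0.338808.
Pooled p̂ = (744+1279)/(2064+3775) = 2023/5839 = 0.346463.
SE = √(p̂(1−p̂)(1/n₁+1/n₂)) = √(0.346463·0.653537·0.000749397) = √(0.000169683) = 0.013026.
z = (0.360465 − 0.338808)/0.013026 = 0.021657/0.013026 = 1.663.

z = 1.663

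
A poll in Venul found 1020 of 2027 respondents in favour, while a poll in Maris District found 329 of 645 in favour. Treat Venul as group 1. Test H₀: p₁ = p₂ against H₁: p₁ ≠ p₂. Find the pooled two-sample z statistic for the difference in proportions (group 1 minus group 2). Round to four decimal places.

z = -0.3040

p̂₁ = 1020/2027 ≈ 0.503207, p̂₂ = 329/645 ≈ 0.510078.
Pooled p̂ = (1020+329)/(2027+645) = 1349/2672 = 0.504865.
SE = √(p̂(1−p̂)(1/n₁+1/n₂)) = √(0.504865·0.495135·0.00204373) = √(0.000510884) = 0.022603.
z = (0.503207 − 0.510078)/0.022603 = -0.006871/0.022603 = -0.3040.
Two-sided p-value ≈ 2·Φ(−0.304) = 0.7611.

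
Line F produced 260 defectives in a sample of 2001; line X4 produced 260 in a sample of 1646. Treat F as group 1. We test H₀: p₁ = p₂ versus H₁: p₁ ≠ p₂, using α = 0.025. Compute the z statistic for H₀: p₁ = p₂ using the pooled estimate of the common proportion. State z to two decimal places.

z = -2.41

p̂₁ = 260/2001 = 0.12994, p̂₂ = 260/1646 = 0.15796.
Pooled p̂ = (260+260)/(2001+1646) = 520/3647 = 0.14258.
SE = √(p̂(1−p̂)(1/n₁+1/n₂)) = √(0.14258·0.85742·0.00110728) = √(0.000135369) = 0.01163.
z = (0.12994 − 0.15796)/0.01163 = -0.02802/0.01163 = -2.41.
p-value = 2·P(Z > 2.409) ≈ 0.0160. With α = 0.025, reject H₀.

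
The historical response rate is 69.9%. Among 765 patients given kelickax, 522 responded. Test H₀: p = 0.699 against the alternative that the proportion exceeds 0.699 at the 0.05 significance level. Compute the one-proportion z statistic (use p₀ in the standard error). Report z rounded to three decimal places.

p̂ = 522/765 ≈ 0.68235.
Under H₀, SE = √(0.699·0.301/765) = √(0.000275031) = 0.01658.
z = (0.68235 − 0.699)/0.01658 = -0.01665/0.01658 = -1.004.
p-value = P(Z > -1.004) ≈ 0.8423. With α = 0.05, fail to reject H₀.

z = -1.004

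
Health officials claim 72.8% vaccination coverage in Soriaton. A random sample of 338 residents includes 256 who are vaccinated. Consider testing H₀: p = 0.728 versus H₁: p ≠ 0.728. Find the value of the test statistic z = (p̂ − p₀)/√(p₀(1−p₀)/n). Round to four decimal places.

p̂ = 256/338 = 0.757396.
SE = √(p₀(1−p₀)/n) = √(0.19802/338) = 0.024204.
z = (0.757396 − 0.728)/0.024204 = 0.029396/0.024204 = 1.2145.

z = 1.2145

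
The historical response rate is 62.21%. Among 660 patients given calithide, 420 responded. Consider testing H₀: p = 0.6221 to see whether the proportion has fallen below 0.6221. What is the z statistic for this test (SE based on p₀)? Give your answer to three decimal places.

p̂ = 420/660 = 0.63636.
Standard error under H₀: √(0.6221×0.3779/660) = 0.01887.
z = (0.63636 − 0.6221)/0.01887 = 0.01426/0.01887 = 0.756.

z = 0.756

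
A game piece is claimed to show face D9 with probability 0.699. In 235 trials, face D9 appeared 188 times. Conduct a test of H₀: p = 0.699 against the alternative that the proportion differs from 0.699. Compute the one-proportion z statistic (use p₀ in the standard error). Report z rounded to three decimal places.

z = 3.375

p̂ = 188/235 = 0.800000.
Under H₀, SE = √(0.699·0.301/235) = √(0.000895315) = 0.029922.
z = (0.800000 − 0.699)/0.029922 = 0.101000/0.029922 = 3.375.
Two-sided p-value ≈ 2·Φ(−3.375) = 0.0007.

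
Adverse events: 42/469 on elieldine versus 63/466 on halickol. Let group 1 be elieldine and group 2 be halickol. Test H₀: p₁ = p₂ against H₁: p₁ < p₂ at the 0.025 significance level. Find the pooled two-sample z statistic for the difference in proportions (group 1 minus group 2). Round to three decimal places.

p̂₁ = 42/469 ≈ 0.08955, p̂₂ = 63/466 ≈ 0.13519.
Pooled p̂ = (42+63)/(469+466) = 105/935 = 0.11230.
SE = √(p̂(1−p̂)(1/n₁+1/n₂)) = √(0.11230·0.88770·0.00427812) = √(0.000426478) = 0.02065.
z = (0.08955 − 0.13519)/0.02065 = -0.04564/0.02065 = -2.210.
p-value = P(Z < -2.210) ≈ 0.0136, so at α = 0.025 we reject H₀.

z = -2.210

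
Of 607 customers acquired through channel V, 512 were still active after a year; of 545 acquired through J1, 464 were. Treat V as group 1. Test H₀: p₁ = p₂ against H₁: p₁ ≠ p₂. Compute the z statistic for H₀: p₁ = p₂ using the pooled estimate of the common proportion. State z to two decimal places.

p̂₁ = 512/607 = 0.8435, p̂₂ = 464/545 = 0.8514.
Pooled p̂ = (512+464)/(607+545) = 976/1152 = 0.8472.
SE = √(0.129437 × 0.00348231) = 0.0212.
z = (0.8435 − 0.8514)/0.0212 = -0.0079/0.0212 = -0.37.
Two-sided p-value ≈ 2·Φ(−0.371) = 0.7104.

z = -0.37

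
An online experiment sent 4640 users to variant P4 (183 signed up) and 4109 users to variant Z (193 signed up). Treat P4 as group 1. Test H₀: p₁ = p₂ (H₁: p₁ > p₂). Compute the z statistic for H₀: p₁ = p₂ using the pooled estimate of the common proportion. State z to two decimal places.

p̂₁ = 183/4640 ≈ 0.039440, p̂₂ = 193/4109 ≈ 0.046970.
Pooled p̂ = (183+193)/(4640+4109) = 376/8749 = 0.042976.
SE = √(0.0411294 × 0.000458885) = 0.004344.
z = (0.039440 − 0.046970)/0.004344 = -0.007530/0.004344 = -1.73.

z = -1.73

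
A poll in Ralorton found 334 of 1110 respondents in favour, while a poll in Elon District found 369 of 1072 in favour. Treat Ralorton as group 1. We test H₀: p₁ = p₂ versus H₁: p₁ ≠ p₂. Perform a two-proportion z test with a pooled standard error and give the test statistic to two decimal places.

z = -2.16

p̂₁ = 334/1110 ≈ 0.30090, p̂₂ = 369/1072 ≈ 0.34422.
Pooled p̂ = (334+369)/(1110+1072) = 703/2182 = 0.32218.
SE = √(0.218381 × 0.00183374) = 0.02001.
z = (0.30090 − 0.34422)/0.02001 = -0.04332/0.02001 = -2.16.
Two-sided p-value ≈ 2·Φ(−2.165) = 0.0304.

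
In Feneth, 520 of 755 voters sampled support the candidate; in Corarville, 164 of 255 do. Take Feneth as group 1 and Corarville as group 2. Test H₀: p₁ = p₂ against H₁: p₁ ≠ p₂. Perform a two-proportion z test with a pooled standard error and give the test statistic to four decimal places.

z = 1.3467

p̂₁ = 520/755 = 0.688742, p̂₂ = 164/255 = 0.643137.
Pooled p̂ = (520+164)/(755+255) = 684/1010 = 0.677228.
SE = √(p̂(1−p̂)(1/n₁+1/n₂)) = √(0.677228·0.322772·0.00524607) = √(0.00114674) = 0.033864.
z = (0.688742 − 0.643137)/0.033864 = 0.045605/0.033864 = 1.3467.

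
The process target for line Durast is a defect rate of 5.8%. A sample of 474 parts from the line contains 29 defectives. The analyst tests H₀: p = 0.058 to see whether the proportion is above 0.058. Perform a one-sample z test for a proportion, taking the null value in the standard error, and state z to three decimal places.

p̂ = 29/474 ≈ 0.06118.
SE = √(p₀(1−p₀)/n) = √(0.054636/474) = 0.01074.
z = (0.06118 − 0.058)/0.01074 = 0.00318/0.01074 = 0.296.

z = 0.296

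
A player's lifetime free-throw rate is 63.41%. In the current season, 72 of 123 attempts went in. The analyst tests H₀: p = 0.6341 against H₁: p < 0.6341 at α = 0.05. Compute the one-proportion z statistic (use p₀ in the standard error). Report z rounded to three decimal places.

p̂ = 72/123 = 0.58537.
Under H₀, SE = √(0.6341·0.3659/123) = √(0.00188632) = 0.04343.
z = (0.58537 − 0.6341)/0.04343 = -0.04873/0.04343 = -1.122.
p-value = P(Z < -1.122) ≈ 0.1309. With α = 0.05, fail to reject H₀.

z = -1.122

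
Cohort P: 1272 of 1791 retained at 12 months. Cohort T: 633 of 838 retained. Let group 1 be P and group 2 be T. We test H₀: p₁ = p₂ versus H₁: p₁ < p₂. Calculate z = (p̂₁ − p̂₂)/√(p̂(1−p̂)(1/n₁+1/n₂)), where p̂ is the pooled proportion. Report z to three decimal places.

p̂₁ = 1272/1791 ≈ 0.710218, p̂₂ = 633/838 ≈ 0.755370.
Pooled p̂ = (1272+633)/(1791+838) = 1905/2629 = 0.724610.
SE = √(0.19955 × 0.00175166) = 0.018696.
z = (0.710218 − 0.755370)/0.018696 = -0.045152/0.018696 = -2.415.

z = -2.415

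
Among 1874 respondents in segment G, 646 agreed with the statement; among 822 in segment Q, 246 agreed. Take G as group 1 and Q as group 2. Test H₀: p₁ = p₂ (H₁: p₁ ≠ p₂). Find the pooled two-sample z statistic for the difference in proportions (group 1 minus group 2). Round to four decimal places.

p̂₁ = 646/1874 = 0.344717, p̂₂ = 246/822 = 0.299270.
Pooled p̂ = (646+246)/(1874+822) = 892/2696 = 0.330861.
SE = √(p̂(1−p̂)(1/n₁+1/n₂)) = √(0.330861·0.669139·0.00175016) = √(0.000387472) = 0.019684.
z = (0.344717 − 0.299270)/0.019684 = 0.045447/0.019684 = 2.3088.
Two-sided p-value ≈ 2·Φ(−2.309) = 0.0210.

z = 2.3088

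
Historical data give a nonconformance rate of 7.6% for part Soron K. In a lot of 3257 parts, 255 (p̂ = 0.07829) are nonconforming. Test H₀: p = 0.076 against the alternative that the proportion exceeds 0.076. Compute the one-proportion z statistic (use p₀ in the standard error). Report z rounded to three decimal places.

z = 0.494

p̂ = 255/3257 = 0.07829.
SE = √(p₀(1−p₀)/n) = √(0.070224/3257) = 0.00464.
z = (0.07829 − 0.076)/0.00464 = 0.00229/0.00464 = 0.494.
p-value = P(Z > 0.494) ≈ 0.3107.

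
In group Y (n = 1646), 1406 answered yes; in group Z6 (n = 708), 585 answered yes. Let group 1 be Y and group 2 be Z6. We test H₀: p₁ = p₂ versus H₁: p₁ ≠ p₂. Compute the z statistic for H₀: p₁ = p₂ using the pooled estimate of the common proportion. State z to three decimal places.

p̂₁ = 1406/1646 ≈ 0.85419, p̂₂ = 585/708 ≈ 0.82627.
Pooled p̂ = (1406+585)/(1646+708) = 1991/2354 = 0.84579.
SE = √(p̂(1−p̂)(1/n₁+1/n₂)) = √(0.84579·0.15421·0.00201996) = √(0.000263456) = 0.01623.
z = (0.85419 − 0.82627)/0.01623 = 0.02792/0.01623 = 1.720.
Two-sided p-value ≈ 2·Φ(−1.720) = 0.0854.

z = 1.720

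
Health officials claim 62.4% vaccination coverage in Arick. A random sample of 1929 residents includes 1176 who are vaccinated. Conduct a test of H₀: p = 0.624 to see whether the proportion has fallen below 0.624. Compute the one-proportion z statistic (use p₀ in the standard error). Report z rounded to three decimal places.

z = -1.302

p̂ = 1176/1929 ≈ 0.60964.
SE = √(p₀(1−p₀)/n) = √(0.23462/1929) = 0.01103.
z = (0.60964 − 0.624)/0.01103 = -0.01436/0.01103 = -1.302.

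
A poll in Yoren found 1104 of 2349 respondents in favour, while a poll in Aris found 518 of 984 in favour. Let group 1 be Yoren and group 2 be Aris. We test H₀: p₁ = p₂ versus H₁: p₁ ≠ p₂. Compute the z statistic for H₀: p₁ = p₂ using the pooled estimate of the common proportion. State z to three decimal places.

p̂₁ = 1104/2349 = 0.46999, p̂₂ = 518/984 = 0.52642.
Pooled p̂ = (1104+518)/(2349+984) = 1622/3333 = 0.48665.
SE = √(p̂(1−p̂)(1/n₁+1/n₂)) = √(0.48665·0.51335·0.00144197) = √(0.000360236) = 0.01898.
z = (0.46999 − 0.52642)/0.01898 = -0.05643/0.01898 = -2.973.
p-value = 2·P(Z > 2.973) ≈ 0.0029.

z = -2.973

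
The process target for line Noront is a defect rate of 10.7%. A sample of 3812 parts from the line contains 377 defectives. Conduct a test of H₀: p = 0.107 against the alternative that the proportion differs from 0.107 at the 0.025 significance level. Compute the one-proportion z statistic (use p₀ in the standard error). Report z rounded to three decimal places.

p̂ = 377/3812 = 0.098898.
SE = √(p₀(1−p₀)/n) = √(0.095551/3812) = 0.005007.
z = (0.098898 − 0.107)/0.005007 = -0.008102/0.005007 = -1.618.
Two-sided p-value ≈ 2·Φ(−1.618) = 0.1056; since p > α = 0.025, fail to reject H₀.

z = -1.618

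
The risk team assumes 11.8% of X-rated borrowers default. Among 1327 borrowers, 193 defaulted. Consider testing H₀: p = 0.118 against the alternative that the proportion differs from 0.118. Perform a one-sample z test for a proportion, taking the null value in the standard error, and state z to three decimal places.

p̂ = 193/1327 = 0.145441.
SE = √(p₀(1−p₀)/n) = √(0.10408/1327) = 0.008856.
z = (0.145441 − 0.118)/0.008856 = 0.027441/0.008856 = 3.099.

z = 3.099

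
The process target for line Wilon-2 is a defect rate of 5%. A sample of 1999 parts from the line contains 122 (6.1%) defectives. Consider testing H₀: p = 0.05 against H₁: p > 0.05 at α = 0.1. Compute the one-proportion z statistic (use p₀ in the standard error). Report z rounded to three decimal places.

p̂ = 122/1999 = 0.061031.
Under H₀, SE = √(0.05·0.95/1999) = √(2.37619e-05) = 0.004875.
z = (0.061031 − 0.05)/0.004875 = 0.011031/0.004875 = 2.263.
p-value = P(Z > 2.263) ≈ 0.0118, so at α = 0.1 we reject H₀.

z = 2.263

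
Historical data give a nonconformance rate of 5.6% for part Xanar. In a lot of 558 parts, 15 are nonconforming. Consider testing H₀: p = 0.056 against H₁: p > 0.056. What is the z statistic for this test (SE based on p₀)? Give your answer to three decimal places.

p̂ = 15/558 ≈ 0.026882.
Standard error under H₀: √(0.056×0.944/558) = 0.009733.
z = (0.026882 − 0.056)/0.009733 = -0.029118/0.009733 = -2.992.

z = -2.992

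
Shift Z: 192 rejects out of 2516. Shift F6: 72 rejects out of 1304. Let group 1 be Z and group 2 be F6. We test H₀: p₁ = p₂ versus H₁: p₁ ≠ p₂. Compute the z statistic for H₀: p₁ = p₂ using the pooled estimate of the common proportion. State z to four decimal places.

p̂₁ = 192/2516 ≈ 0.076312, p̂₂ = 72/1304 ≈ 0.055215.
Pooled p̂ = (192+72)/(2516+1304) = 264/3820 = 0.069110.
SE = √(p̂(1−p̂)(1/n₁+1/n₂)) = √(0.069110·0.930890·0.00116433) = √(7.49056e-05) = 0.008655.
z = (0.076312 − 0.055215)/0.008655 = 0.021097/0.008655 = 2.4376.
Two-sided p-value ≈ 2·Φ(−2.438) = 0.0148.

z = 2.4376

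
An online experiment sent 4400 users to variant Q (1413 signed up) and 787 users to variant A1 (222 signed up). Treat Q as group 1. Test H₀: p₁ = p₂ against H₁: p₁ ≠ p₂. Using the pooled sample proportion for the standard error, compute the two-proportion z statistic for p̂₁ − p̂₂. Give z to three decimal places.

z = 2.172

p̂₁ = 1413/4400 ≈ 0.32114, p̂₂ = 222/787 ≈ 0.28208.
Pooled p̂ = (1413+222)/(4400+787) = 1635/5187 = 0.31521.
SE = √(p̂(1−p̂)(1/n₁+1/n₂)) = √(0.31521·0.68479·0.00149792) = √(0.000323331) = 0.01798.
z = (0.32114 − 0.28208)/0.01798 = 0.03906/0.01798 = 2.172.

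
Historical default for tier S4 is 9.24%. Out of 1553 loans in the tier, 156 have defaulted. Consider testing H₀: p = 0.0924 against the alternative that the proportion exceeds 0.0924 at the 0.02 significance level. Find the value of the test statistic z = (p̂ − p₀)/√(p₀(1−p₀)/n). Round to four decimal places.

p̂ = 156/1553 ≈ 0.1004507.
Under H₀, SE = √(0.0924·0.9076/1553) = √(5.40002e-05) = 0.0073485.
z = (0.1004507 − 0.0924)/0.0073485 = 0.0080507/0.0073485 = 1.0956.
p-value = P(Z > 1.096) ≈ 0.1366. With α = 0.02, fail to reject H₀.

z = 1.0956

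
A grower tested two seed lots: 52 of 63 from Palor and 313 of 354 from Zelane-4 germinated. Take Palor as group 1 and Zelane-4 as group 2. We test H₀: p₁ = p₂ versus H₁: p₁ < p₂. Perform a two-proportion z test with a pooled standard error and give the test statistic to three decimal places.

p̂₁ = 52/63 ≈ 0.82540, p̂₂ = 313/354 ≈ 0.88418.
Pooled p̂ = (52+313)/(63+354) = 365/417 = 0.87530.
SE = √(0.10915 × 0.0186979) = 0.04518.
z = (0.82540 − 0.88418)/0.04518 = -0.05878/0.04518 = -1.301.
p-value = P(Z < -1.301) ≈ 0.0966.

z = -1.301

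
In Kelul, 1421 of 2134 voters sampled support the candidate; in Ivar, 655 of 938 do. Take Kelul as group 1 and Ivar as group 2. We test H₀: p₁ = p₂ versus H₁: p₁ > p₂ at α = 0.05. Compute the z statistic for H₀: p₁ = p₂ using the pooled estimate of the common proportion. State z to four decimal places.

z = -1.7674

p̂₁ = 1421/2134 = 0.665886, p̂₂ = 655/938 = 0.698294.
Pooled p̂ = (1421+655)/(2134+938) = 2076/3072 = 0.675781.
SE = √(0.219101 × 0.0015347) = 0.018337.
z = (0.665886 − 0.698294)/0.018337 = -0.032408/0.018337 = -1.7674.
p-value = P(Z > -1.767) ≈ 0.9614. With α = 0.05, fail to reject H₀.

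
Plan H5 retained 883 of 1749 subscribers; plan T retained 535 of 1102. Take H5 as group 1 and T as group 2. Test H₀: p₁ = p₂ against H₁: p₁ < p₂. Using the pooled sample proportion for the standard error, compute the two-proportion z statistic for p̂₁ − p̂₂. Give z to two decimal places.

z = 1.01

p̂₁ = 883/1749 ≈ 0.5049, p̂₂ = 535/1102 ≈ 0.4855.
Pooled p̂ = (883+535)/(1749+1102) = 1418/2851 = 0.4974.
SE = √(p̂(1−p̂)(1/n₁+1/n₂)) = √(0.4974·0.5026·0.0014792) = √(0.000369789) = 0.0192.
z = (0.5049 − 0.4855)/0.0192 = 0.0194/0.0192 = 1.01.
p-value = P(Z < 1.008) ≈ 0.8432.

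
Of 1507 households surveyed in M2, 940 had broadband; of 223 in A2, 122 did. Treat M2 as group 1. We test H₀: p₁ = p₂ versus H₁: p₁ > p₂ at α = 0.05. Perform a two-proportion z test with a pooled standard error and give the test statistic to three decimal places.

z = 2.195

p̂₁ = 940/1507 ≈ 0.62376, p̂₂ = 122/223 ≈ 0.54709.
Pooled p̂ = (940+122)/(1507+223) = 1062/1730 = 0.61387.
SE = √(p̂(1−p̂)(1/n₁+1/n₂)) = √(0.61387·0.38613·0.00514787) = √(0.00122022) = 0.03493.
z = (0.62376 − 0.54709)/0.03493 = 0.07667/0.03493 = 2.195.
p-value = P(Z > 2.195) ≈ 0.0141. With α = 0.05, reject H₀.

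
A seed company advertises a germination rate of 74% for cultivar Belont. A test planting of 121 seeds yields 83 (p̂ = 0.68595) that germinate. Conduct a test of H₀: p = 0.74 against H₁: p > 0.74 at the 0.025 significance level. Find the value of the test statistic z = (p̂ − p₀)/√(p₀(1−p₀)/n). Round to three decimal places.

p̂ = 83/121 ≈ 0.68595.
Under H₀, SE = √(0.74·0.26/121) = √(0.00159008) = 0.03988.
z = (0.68595 − 0.74)/0.03988 = -0.05405/0.03988 = -1.355.
p-value = P(Z > -1.355) ≈ 0.9124; since p > α = 0.025, fail to reject H₀.

z = -1.355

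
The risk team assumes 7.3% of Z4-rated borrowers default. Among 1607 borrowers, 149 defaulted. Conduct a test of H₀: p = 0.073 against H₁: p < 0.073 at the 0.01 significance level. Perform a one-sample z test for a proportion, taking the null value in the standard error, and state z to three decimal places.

p̂ = 149/1607 = 0.09272.
SE = √(p₀(1−p₀)/n) = √(0.067671/1607) = 0.00649.
z = (0.09272 − 0.073)/0.00649 = 0.01972/0.00649 = 3.039.
p-value = P(Z < 3.039) ≈ 0.9988. With α = 0.01, fail to reject H₀.

z = 3.039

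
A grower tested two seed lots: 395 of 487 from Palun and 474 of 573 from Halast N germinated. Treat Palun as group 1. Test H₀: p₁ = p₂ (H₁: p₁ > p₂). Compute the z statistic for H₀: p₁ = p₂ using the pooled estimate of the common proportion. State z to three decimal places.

z = -0.681

p̂₁ = 395/487 ≈ 0.81109, p̂₂ = 474/573 ≈ 0.82723.
Pooled p̂ = (395+474)/(487+573) = 869/1060 = 0.81981.
SE = √(p̂(1−p̂)(1/n₁+1/n₂)) = √(0.81981·0.18019·0.00379859) = √(0.00056113) = 0.02369.
z = (0.81109 − 0.82723)/0.02369 = -0.01614/0.02369 = -0.681.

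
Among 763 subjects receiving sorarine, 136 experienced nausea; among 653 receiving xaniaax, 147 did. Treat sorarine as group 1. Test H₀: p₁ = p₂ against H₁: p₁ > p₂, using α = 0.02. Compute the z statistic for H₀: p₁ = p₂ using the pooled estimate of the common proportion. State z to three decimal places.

z = -2.199

p̂₁ = 136/763 ≈ 0.178244, p̂₂ = 147/653 ≈ 0.225115.
Pooled p̂ = (136+147)/(763+653) = 283/1416 = 0.199859.
SE = √(p̂(1−p̂)(1/n₁+1/n₂)) = √(0.199859·0.800141·0.00284201) = √(0.000454481) = 0.021319.
z = (0.178244 − 0.225115)/0.021319 = -0.046871/0.021319 = -2.199.
p-value = P(Z > -2.199) ≈ 0.9860; since p > α = 0.02, fail to reject H₀.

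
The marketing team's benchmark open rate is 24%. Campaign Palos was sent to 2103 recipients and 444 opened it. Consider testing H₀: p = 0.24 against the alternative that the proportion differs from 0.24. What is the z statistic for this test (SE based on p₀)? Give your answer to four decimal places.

p̂ = 444/2103 = 0.211127.
Under H₀, SE = √(0.24·0.76/2103) = √(8.67332e-05) = 0.009313.
z = (0.211127 − 0.24)/0.009313 = -0.028873/0.009313 = -3.1003.

z = -3.1003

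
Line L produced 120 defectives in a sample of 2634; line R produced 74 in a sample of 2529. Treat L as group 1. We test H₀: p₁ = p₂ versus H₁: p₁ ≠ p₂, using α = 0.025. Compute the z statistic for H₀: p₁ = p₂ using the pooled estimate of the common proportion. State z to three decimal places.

p̂₁ = 120/2634 ≈ 0.045558, p̂₂ = 74/2529 ≈ 0.029261.
Pooled p̂ = (120+74)/(2634+2529) = 194/5163 = 0.037575.
SE = √(p̂(1−p̂)(1/n₁+1/n₂)) = √(0.037575·0.962425·0.000775064) = √(2.80288e-05) = 0.005294.
z = (0.045558 − 0.029261)/0.005294 = 0.016297/0.005294 = 3.078.
Two-sided p-value ≈ 2·Φ(−3.078) = 0.0021; since p < α = 0.025, reject H₀.

z = 3.078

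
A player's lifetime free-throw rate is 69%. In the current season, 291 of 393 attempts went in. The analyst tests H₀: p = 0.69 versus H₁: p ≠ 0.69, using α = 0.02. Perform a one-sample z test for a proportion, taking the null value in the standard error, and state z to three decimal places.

p̂ = 291/393 = 0.74046.
Under H₀, SE = √(0.69·0.31/393) = √(0.000544275) = 0.02333.
z = (0.74046 − 0.69)/0.02333 = 0.05046/0.02333 = 2.163.
p-value = 2·P(Z > 2.163) ≈ 0.0306; since p > α = 0.02, fail to reject H₀.

z = 2.163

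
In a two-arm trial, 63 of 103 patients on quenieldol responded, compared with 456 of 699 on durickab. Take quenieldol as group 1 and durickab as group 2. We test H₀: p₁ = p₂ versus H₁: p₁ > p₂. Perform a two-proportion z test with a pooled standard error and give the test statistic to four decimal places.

z = -0.8072

p̂₁ = 63/103 ≈ 0.611650, p̂₂ = 456/699 ≈ 0.652361.
Pooled p̂ = (63+456)/(103+699) = 519/802 = 0.647132.
SE = √(p̂(1−p̂)(1/n₁+1/n₂)) = √(0.647132·0.352868·0.0111394) = √(0.00254369) = 0.050435.
z = (0.611650 − 0.652361)/0.050435 = -0.040711/0.050435 = -0.8072.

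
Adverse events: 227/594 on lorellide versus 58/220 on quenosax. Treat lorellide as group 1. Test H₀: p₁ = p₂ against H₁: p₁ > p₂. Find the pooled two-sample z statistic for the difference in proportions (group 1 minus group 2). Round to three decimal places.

z = 3.148

p̂₁ = 227/594 = 0.38215, p̂₂ = 58/220 = 0.26364.
Pooled p̂ = (227+58)/(594+220) = 285/814 = 0.35012.
SE = √(0.227537 × 0.00622896) = 0.03765.
z = (0.38215 − 0.26364)/0.03765 = 0.11851/0.03765 = 3.148.
p-value = P(Z > 3.148) ≈ 0.0008.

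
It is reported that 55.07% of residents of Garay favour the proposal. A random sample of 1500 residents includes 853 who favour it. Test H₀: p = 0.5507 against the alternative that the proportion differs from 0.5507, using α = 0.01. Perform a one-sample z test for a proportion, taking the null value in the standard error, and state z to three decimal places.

z = 1.399

p̂ = 853/1500 ≈ 0.568667.
SE = √(p₀(1−p₀)/n) = √(0.24743/1500) = 0.012843.
z = (0.568667 − 0.5507)/0.012843 = 0.017967/0.012843 = 1.399.
Two-sided p-value ≈ 2·Φ(−1.399) = 0.1618, so at α = 0.01 we fail to reject H₀.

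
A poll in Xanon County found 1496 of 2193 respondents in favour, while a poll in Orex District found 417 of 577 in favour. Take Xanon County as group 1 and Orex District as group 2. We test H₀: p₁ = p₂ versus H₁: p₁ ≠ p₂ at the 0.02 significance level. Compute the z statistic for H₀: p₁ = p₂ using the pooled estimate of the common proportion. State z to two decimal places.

z = -1.87

p̂₁ = 1496/2193 = 0.68217, p̂₂ = 417/577 = 0.72270.
Pooled p̂ = (1496+417)/(2193+577) = 1913/2770 = 0.69061.
SE = √(0.213666 × 0.0021891) = 0.02163.
z = (0.68217 − 0.72270)/0.02163 = -0.04053/0.02163 = -1.87.
Two-sided p-value ≈ 2·Φ(−1.874) = 0.0609. With α = 0.02, fail to reject H₀.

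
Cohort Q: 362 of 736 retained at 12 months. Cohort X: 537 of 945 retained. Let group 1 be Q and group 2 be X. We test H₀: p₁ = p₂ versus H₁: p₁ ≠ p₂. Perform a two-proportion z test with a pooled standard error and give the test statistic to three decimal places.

p̂₁ = 362/736 ≈ 0.49185, p̂₂ = 537/945 ≈ 0.56825.
Pooled p̂ = (362+537)/(736+945) = 899/1681 = 0.53480.
SE = √(0.248789 × 0.0024169) = 0.02452.
z = (0.49185 − 0.56825)/0.02452 = -0.07640/0.02452 = -3.116.

z = -3.116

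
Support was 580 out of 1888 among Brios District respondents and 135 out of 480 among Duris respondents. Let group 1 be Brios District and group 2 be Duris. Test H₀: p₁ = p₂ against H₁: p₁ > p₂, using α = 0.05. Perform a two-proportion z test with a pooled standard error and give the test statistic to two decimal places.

z = 1.11

p̂₁ = 580/1888 ≈ 0.3072, p̂₂ = 135/480 ≈ 0.2812.
Pooled p̂ = (580+135)/(1888+480) = 715/2368 = 0.3019.
SE = √(p̂(1−p̂)(1/n₁+1/n₂)) = √(0.3019·0.6981·0.00261299) = √(0.000550749) = 0.0235.
z = (0.3072 − 0.2812)/0.0235 = 0.0260/0.0235 = 1.11.
p-value = P(Z > 1.106) ≈ 0.1344; since p > α = 0.05, fail to reject H₀.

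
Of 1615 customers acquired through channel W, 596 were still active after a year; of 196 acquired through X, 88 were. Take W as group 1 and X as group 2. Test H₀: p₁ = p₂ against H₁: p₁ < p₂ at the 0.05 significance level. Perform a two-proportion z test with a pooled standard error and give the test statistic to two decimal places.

p̂₁ = 596/1615 ≈ 0.3690, p̂₂ = 88/196 ≈ 0.4490.
Pooled p̂ = (596+88)/(1615+196) = 684/1811 = 0.3777.
SE = √(0.235041 × 0.00572124) = 0.0367.
z = (0.3690 − 0.4490)/0.0367 = -0.0800/0.0367 = -2.18.
p-value = P(Z < -2.180) ≈ 0.0146, so at α = 0.05 we reject H₀.

z = -2.18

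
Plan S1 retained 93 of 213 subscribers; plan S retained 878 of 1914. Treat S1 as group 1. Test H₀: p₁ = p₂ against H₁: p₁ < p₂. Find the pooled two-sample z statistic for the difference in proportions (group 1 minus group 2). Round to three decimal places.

z = -0.614

p̂₁ = 93/213 = 0.436620, p̂₂ = 878/1914 = 0.458725.
Pooled p̂ = (93+878)/(213+1914) = 971/2127 = 0.456512.
SE = √(p̂(1−p̂)(1/n₁+1/n₂)) = √(0.456512·0.543488·0.0052173) = √(0.00129446) = 0.035979.
z = (0.436620 − 0.458725)/0.035979 = -0.022105/0.035979 = -0.614.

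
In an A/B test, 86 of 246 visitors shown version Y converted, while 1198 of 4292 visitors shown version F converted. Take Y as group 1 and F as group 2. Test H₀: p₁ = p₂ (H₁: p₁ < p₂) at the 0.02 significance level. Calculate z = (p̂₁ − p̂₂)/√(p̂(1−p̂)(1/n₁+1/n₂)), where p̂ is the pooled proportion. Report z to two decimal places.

p̂₁ = 86/246 ≈ 0.3496, p̂₂ = 1198/4292 ≈ 0.2791.
Pooled p̂ = (86+1198)/(246+4292) = 1284/4538 = 0.2829.
SE = √(0.202887 × 0.00429803) = 0.0295.
z = (0.3496 − 0.2791)/0.0295 = 0.0705/0.0295 = 2.39.
p-value = P(Z < 2.386) ≈ 0.9915. With α = 0.02, fail to reject H₀.

z = 2.39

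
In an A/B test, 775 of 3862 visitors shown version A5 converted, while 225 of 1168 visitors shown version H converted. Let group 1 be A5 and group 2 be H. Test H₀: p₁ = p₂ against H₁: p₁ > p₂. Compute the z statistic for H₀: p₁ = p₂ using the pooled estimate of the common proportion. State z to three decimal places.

p̂₁ = 775/3862 = 0.200673, p̂₂ = 225/1168 = 0.192637.
Pooled p̂ = (775+225)/(3862+1168) = 1000/5030 = 0.198807.
SE = √(p̂(1−p̂)(1/n₁+1/n₂)) = √(0.198807·0.801193·0.0011151) = √(0.000177616) = 0.013327.
z = (0.200673 − 0.192637)/0.013327 = 0.008036/0.013327 = 0.603.

z = 0.603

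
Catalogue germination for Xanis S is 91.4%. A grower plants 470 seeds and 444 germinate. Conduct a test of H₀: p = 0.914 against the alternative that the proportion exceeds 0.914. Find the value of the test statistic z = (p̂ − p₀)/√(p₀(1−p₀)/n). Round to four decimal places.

p̂ = 444/470 ≈ 0.9446809.
Under H₀, SE = √(0.914·0.086/470) = √(0.000167243) = 0.0129322.
z = (0.9446809 − 0.914)/0.0129322 = 0.0306809/0.0129322 = 2.3724.
p-value = P(Z > 2.372) ≈ 0.0088.

z = 2.3724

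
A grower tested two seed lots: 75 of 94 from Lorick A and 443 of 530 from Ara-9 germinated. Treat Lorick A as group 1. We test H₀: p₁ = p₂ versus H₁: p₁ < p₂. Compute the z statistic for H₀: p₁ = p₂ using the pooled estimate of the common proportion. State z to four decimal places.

z = -0.9036

p̂₁ = 75/94 = 0.797872, p̂₂ = 443/530 = 0.835849.
Pooled p̂ = (75+443)/(94+530) = 518/624 = 0.830128.
SE = √(0.141015 × 0.0125251) = 0.042027.
z = (0.797872 − 0.835849)/0.042027 = -0.037977/0.042027 = -0.9036.
p-value = P(Z < -0.904) ≈ 0.1831.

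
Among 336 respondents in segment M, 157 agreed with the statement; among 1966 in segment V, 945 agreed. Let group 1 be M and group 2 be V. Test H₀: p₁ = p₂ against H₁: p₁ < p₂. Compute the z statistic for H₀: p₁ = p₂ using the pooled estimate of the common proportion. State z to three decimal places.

p̂₁ = 157/336 = 0.46726, p̂₂ = 945/1966 = 0.48067.
Pooled p̂ = (157+945)/(336+1966) = 1102/2302 = 0.47871.
SE = √(p̂(1−p̂)(1/n₁+1/n₂)) = √(0.47871·0.52129·0.00348484) = √(0.00086963) = 0.02949.
z = (0.46726 − 0.48067)/0.02949 = -0.01341/0.02949 = -0.455.

z = -0.455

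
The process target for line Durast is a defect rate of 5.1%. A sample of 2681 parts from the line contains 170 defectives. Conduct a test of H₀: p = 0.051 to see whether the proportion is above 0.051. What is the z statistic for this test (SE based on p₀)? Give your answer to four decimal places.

p̂ = 170/2681 = 0.0634092.
Standard error under H₀: √(0.051×0.949/2681) = 0.0042488.
z = (0.0634092 − 0.051)/0.0042488 = 0.0124092/0.0042488 = 2.9206.

z = 2.9206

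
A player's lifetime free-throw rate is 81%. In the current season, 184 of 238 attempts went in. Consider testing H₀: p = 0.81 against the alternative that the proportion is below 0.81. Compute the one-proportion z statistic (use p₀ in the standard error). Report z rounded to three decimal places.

p̂ = 184/238 = 0.77311.
Under H₀, SE = √(0.81·0.19/238) = √(0.000646639) = 0.02543.
z = (0.77311 − 0.81)/0.02543 = -0.03689/0.02543 = -1.451.
p-value = P(Z < -1.451) ≈ 0.0734.

z = -1.451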